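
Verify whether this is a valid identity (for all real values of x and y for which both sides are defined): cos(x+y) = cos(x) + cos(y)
Claim: cos(x+y) = cos(x) + cos(y).
Test a specific point where both sides are defined: x = -π/6, y = -π/6.
LHS = cos(x+y) ≈ 0.5000
RHS = cos(x) + cos(y) ≈ 1.7321
Since 0.5000 ≠ 1.7321, the equation fails at this point, so it cannot hold for all real values of x and y for which both sides are defined.
The correct expansion is cos(x+y) = cos(x)cos(y) - sin(x)sin(y); cosine is not additive.

Conclusion: No, this is NOT an identity.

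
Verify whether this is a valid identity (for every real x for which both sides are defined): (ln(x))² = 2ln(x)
Claim: (ln(x))² = 2ln(x).
Test a specific point where both sides are defined: x = 3.
LHS = (ln(x))² ≈ 1.2069
RHS = 2ln(x) ≈ 2.1972
Since 1.2069 ≠ 2.1972, the equation fails at this point, so it cannot hold for every real x for which both sides are defined.
2ln(x) equals ln(x²), which is not the same as (ln x)².

Conclusion: No, this is NOT an identity.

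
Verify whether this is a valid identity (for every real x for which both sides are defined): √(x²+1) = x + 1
No, this is NOT an identity.

Claim: √(x²+1) = x + 1.
Test a specific point where both sides are defined: x = -1.
LHS = √(x²+1) ≈ 1.4142
RHS = x + 1 ≈ 0.0000
Since 1.4142 ≠ 0.0000, the equation fails at this point, so it cannot hold for every real x for which both sides are defined.
(x+1)² = x² + 2x + 1 ≠ x² + 1 unless x = 0.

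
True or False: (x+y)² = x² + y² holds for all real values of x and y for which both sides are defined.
False.

Claim: (x+y)² = x² + y².
Test a specific point where both sides are defined: x = -3, y = 3.
LHS = (x+y)² ≈ 0.0000
RHS = x² + y² ≈ 18.0000
Since 0.0000 ≠ 18.0000, the equation fails at this point, so it cannot hold for all real values of x and y for which both sides are defined.
The correct expansion is (x+y)² = x² + 2xy + y²; the cross term 2xy is missing.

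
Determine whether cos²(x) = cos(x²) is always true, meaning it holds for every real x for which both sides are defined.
Claim: cos²(x) = cos(x²).
Test a specific point where both sides are defined: x = π/6.
LHS = cos²(x) ≈ 0.7500
RHS = cos(x²) ≈ 0.9627
Since 0.7500 ≠ 0.9627, the equation fails at this point, so it cannot hold for every real x for which both sides are defined.
cos²(x) means (cos x)², squaring the output; cos(x²) squares the input. These are different functions.

Conclusion: No, this is NOT an identity.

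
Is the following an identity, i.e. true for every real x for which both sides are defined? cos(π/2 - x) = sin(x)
Yes, this is an identity.

Claim: cos(π/2 - x) = sin(x).
Reasoning: Use cos(u - v) = cos(u)cos(v) + sin(u)sin(v) with u = π/2, v = x: cos(π/2)cos(x) + sin(π/2)sin(x) = 0·cos(x) + 1·sin(x) = sin(x).
So the two sides agree for every real x for which both sides are defined.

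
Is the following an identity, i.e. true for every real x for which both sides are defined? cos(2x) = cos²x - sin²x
Yes, this is an identity.

Claim: cos(2x) = cos²x - sin²x.
Reasoning: Put y = x in the addition formula cos(x+y) = cos(x)cos(y) - sin(x)sin(y): cos(2x) = cos²x - sin²x.
So the two sides agree for every real x for which both sides are defined.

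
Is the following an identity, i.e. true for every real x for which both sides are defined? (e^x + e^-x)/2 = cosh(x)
Yes, this is an identity.

Claim: (e^x + e^-x)/2 = cosh(x).
Reasoning: This is exactly the definition of the hyperbolic cosine: cosh(x) := (e^x + e^-x)/2.
So the two sides agree for every real x for which both sides are defined.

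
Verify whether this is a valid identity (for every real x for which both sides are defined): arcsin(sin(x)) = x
Claim: arcsin(sin(x)) = x.
Test a specific point where both sides are defined: x = 2π/3.
LHS = arcsin(sin(x)) ≈ 1.0472
RHS = x ≈ 2.0944
Since 1.0472 ≠ 2.0944, the equation fails at this point, so it cannot hold for every real x for which both sides are defined.
arcsin only returns values in [-π/2, π/2], so arcsin(sin(x)) = x holds only for x in that interval, not for all real x.

Conclusion: No, this is NOT an identity.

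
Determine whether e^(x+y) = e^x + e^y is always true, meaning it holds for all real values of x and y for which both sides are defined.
No, this is NOT an identity.

Claim: e^(x+y) = e^x + e^y.
Test a specific point where both sides are defined: x = -2, y = 1/2.
LHS = e^(x+y) ≈ 0.2231
RHS = e^x + e^y ≈ 1.7841
Since 0.2231 ≠ 1.7841, the equation fails at this point, so it cannot hold for all real values of x and y for which both sides are defined.
The correct rule is e^(x+y) = e^x · e^y (a product, not a sum).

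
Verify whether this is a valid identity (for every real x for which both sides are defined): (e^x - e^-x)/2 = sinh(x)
Claim: (e^x - e^-x)/2 = sinh(x).
Reasoning: This is exactly the definition of the hyperbolic sine: sinh(x) := (e^x - e^-x)/2.
So the two sides agree for every real x for which both sides are defined.

Conclusion: Yes, this is an identity.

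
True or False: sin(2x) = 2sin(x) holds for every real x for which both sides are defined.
False.

Claim: sin(2x) = 2sin(x).
Test a specific point where both sides are defined: x = π/2.
LHS = sin(2x) ≈ 0.0000
RHS = 2sin(x) ≈ 2.0000
Since 0.0000 ≠ 2.0000, the equation fails at this point, so it cannot hold for every real x for which both sides are defined.
The correct double-angle formula is sin(2x) = 2sin(x)cos(x).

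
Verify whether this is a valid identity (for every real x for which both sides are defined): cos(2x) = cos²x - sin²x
Claim: cos(2x) = cos²x - sin²x.
Reasoning: Put y = x in the addition formula cos(x+y) = cos(x)cos(y) - sin(x)sin(y): cos(2x) = cos²x - sin²x.
So the two sides agree for every real x for which both sides are defined.

Conclusion: Yes, this is an identity.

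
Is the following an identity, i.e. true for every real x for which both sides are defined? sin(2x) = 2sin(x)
Claim: sin(2x) = 2sin(x).
Test a specific point where both sides are defined: x = -π/4.
LHS = sin(2x) ≈ -1.0000
RHS = 2sin(x) ≈ -1.4142
Since -1.0000 ≠ -1.4142, the equation fails at this point, so it cannot hold for every real x for which both sides are defined.
The correct double-angle formula is sin(2x) = 2sin(x)cos(x).

Conclusion: No, this is NOT an identity.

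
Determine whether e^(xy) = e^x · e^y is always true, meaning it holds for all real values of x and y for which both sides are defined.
No, this is NOT an identity.

Claim: e^(xy) = e^x · e^y.
Test a specific point where both sides are defined: x = 3/2, y = 3/2.
LHS = e^(xy) ≈ 9.4877
RHS = e^x · e^y ≈ 20.0855
Since 9.4877 ≠ 20.0855, the equation fails at this point, so it cannot hold for all real values of x and y for which both sides are defined.
e^x · e^y = e^(x+y), not e^(xy).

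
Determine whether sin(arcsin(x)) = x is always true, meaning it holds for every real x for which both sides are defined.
Yes, this is an identity.

Claim: sin(arcsin(x)) = x.
Reasoning: For -1 ≤ x ≤ 1 (where arcsin is defined), arcsin(x) is by definition an angle whose sine equals x. Taking the sine of that angle returns x. (Note the other order, arcsin(sin x) = x, is NOT an identity.)
So the two sides agree for every real x for which both sides are defined.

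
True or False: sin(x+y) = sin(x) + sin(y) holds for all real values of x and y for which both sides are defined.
False.

Claim: sin(x+y) = sin(x) + sin(y).
Test a specific point where both sides are defined: x = π/6, y = π/3.
LHS = sin(x+y) ≈ 1.0000
RHS = sin(x) + sin(y) ≈ 1.3660
Since 1.0000 ≠ 1.3660, the equation fails at this point, so it cannot hold for all real values of x and y for which both sides are defined.
The correct expansion is sin(x+y) = sin(x)cos(y) + cos(x)sin(y); sine is not additive.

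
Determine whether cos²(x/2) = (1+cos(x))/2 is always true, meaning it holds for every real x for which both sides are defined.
Yes, this is an identity.

Claim: cos²(x/2) = (1+cos(x))/2.
Reasoning: Use cos(2θ) = 2cos²θ - 1 with θ = x/2: cos(x) = 2cos²(x/2) - 1. Solving for cos²(x/2) gives (1 + cos(x))/2.
So the two sides agree for every real x for which both sides are defined.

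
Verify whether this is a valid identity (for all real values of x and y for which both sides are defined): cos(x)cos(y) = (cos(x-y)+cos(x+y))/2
Yes, this is an identity.

Claim: cos(x)cos(y) = (cos(x-y)+cos(x+y))/2.
Reasoning: cos(x-y) = cos(x)cos(y) + sin(x)sin(y) and cos(x+y) = cos(x)cos(y) - sin(x)sin(y). Adding, cos(x-y) + cos(x+y) = 2cos(x)cos(y); divide by 2.
So the two sides agree for all real values of x and y for which both sides are defined.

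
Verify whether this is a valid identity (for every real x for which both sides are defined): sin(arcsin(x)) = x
Claim: sin(arcsin(x)) = x.
Reasoning: For -1 ≤ x ≤ 1 (where arcsin is defined), arcsin(x) is by definition an angle whose sine equals x. Taking the sine of that angle returns x. (Note the other order, arcsin(sin x) = x, is NOT an identity.)
So the two sides agree for every real x for which both sides are defined.

Conclusion: Yes, this is an identity.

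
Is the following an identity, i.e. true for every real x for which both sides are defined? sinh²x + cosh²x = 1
Claim: sinh²x + cosh²x = 1.
Test a specific point where both sides are defined: x = 2.
LHS = sinh²x + cosh²x ≈ 27.3082
RHS = 1 ≈ 1.0000
Since 27.3082 ≠ 1.0000, the equation fails at this point, so it cannot hold for every real x for which both sides are defined.
The correct hyperbolic identity is cosh²x - sinh²x = 1 (a difference); the sum sinh²x + cosh²x equals cosh(2x).

Conclusion: No, this is NOT an identity.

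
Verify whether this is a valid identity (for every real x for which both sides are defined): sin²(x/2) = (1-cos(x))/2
Yes, this is an identity.

Claim: sin²(x/2) = (1-cos(x))/2.
Reasoning: Use cos(2θ) = 1 - 2sin²θ with θ = x/2: cos(x) = 1 - 2sin²(x/2). Solving for sin²(x/2) gives (1 - cos(x))/2.
So the two sides agree for every real x for which both sides are defined.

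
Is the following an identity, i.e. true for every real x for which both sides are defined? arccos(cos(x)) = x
Claim: arccos(cos(x)) = x.
Test a specific point where both sides are defined: x = -π/6.
LHS = arccos(cos(x)) ≈ 0.5236
RHS = x ≈ -0.5236
Since 0.5236 ≠ -0.5236, the equation fails at this point, so it cannot hold for every real x for which both sides are defined.
arccos only returns values in [0, π], so arccos(cos(x)) = x holds only for x in that interval, not for all real x.

Conclusion: No, this is NOT an identity.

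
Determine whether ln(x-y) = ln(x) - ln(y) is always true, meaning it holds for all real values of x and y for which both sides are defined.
No, this is NOT an identity.

Claim: ln(x-y) = ln(x) - ln(y).
Test a specific point where both sides are defined: x = 5, y = 1.
LHS = ln(x-y) ≈ 1.3863
RHS = ln(x) - ln(y) ≈ 1.6094
Since 1.3863 ≠ 1.6094, the equation fails at this point, so it cannot hold for all real values of x and y for which both sides are defined.
ln(x) - ln(y) = ln(x/y), not ln(x-y).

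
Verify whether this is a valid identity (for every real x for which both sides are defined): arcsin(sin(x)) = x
Claim: arcsin(sin(x)) = x.
Test a specific point where both sides are defined: x = 2π/3.
LHS = arcsin(sin(x)) ≈ 1.0472
RHS = x ≈ 2.0944
Since 1.0472 ≠ 2.0944, the equation fails at this point, so it cannot hold for every real x for which both sides are defined.
arcsin only returns values in [-π/2, π/2], so arcsin(sin(x)) = x holds only for x in that interval, not for all real x.

Conclusion: No, this is NOT an identity.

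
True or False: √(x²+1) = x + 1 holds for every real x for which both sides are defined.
Claim: √(x²+1) = x + 1.
Test a specific point where both sides are defined: x = -2.
LHS = √(x²+1) ≈ 2.2361
RHS = x + 1 ≈ -1.0000
Since 2.2361 ≠ -1.0000, the equation fails at this point, so it cannot hold for every real x for which both sides are defined.
(x+1)² = x² + 2x + 1 ≠ x² + 1 unless x = 0.

Conclusion: False.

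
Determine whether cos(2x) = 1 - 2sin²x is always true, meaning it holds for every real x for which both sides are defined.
Yes, this is an identity.

Claim: cos(2x) = 1 - 2sin²x.
Reasoning: cos(2x) = cos²x - sin²x. Replace cos²x by 1 - sin²x: (1 - sin²x) - sin²x = 1 - 2sin²x.
So the two sides agree for every real x for which both sides are defined.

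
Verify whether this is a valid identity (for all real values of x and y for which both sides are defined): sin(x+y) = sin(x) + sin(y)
No, this is NOT an identity.

Claim: sin(x+y) = sin(x) + sin(y).
Test a specific point where both sides are defined: x = -π/3, y = -π/6.
LHS = sin(x+y) ≈ -1.0000
RHS = sin(x) + sin(y) ≈ -1.3660
Since -1.0000 ≠ -1.3660, the equation fails at this point, so it cannot hold for all real values of x and y for which both sides are defined.
The correct expansion is sin(x+y) = sin(x)cos(y) + cos(x)sin(y); sine is not additive.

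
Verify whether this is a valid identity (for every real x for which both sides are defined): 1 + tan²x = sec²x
Claim: 1 + tan²x = sec²x.
Reasoning: Start from sin²x + cos²x = 1 and divide every term by cos²x (allowed wherever tan x and sec x are defined): tan²x + 1 = 1/cos²x = sec²x.
So the two sides agree for every real x for which both sides are defined.

Conclusion: Yes, this is an identity.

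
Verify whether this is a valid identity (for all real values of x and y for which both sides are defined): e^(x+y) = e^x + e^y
Claim: e^(x+y) = e^x + e^y.
Test a specific point where both sides are defined: x = -3, y = 1.
LHS = e^(x+y) ≈ 0.1353
RHS = e^x + e^y ≈ 2.7681
Since 0.1353 ≠ 2.7681, the equation fails at this point, so it cannot hold for all real values of x and y for which both sides are defined.
The correct rule is e^(x+y) = e^x · e^y (a product, not a sum).

Conclusion: No, this is NOT an identity.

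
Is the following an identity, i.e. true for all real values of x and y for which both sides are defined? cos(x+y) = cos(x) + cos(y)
Claim: cos(x+y) = cos(x) + cos(y).
Test a specific point where both sides are defined: x = π/2, y = π/4.
LHS = cos(x+y) ≈ -0.7071
RHS = cos(x) + cos(y) ≈ 0.7071
Since -0.7071 ≠ 0.7071, the equation fails at this point, so it cannot hold for all real values of x and y for which both sides are defined.
The correct expansion is cos(x+y) = cos(x)cos(y) - sin(x)sin(y); cosine is not additive.

Conclusion: No, this is NOT an identity.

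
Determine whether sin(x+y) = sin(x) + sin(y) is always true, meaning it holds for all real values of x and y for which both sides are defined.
Claim: sin(x+y) = sin(x) + sin(y).
Test a specific point where both sides are defined: x = 2π/3, y = -π/2.
LHS = sin(x+y) ≈ 0.5000
RHS = sin(x) + sin(y) ≈ -0.1340
Since 0.5000 ≠ -0.1340, the equation fails at this point, so it cannot hold for all real values of x and y for which both sides are defined.
The correct expansion is sin(x+y) = sin(x)cos(y) + cos(x)sin(y); sine is not additive.

Conclusion: No, this is NOT an identity.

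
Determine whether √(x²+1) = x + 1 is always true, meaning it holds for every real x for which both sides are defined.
Claim: √(x²+1) = x + 1.
Test a specific point where both sides are defined: x = -1.
LHS = √(x²+1) ≈ 1.4142
RHS = x + 1 ≈ 0.0000
Since 1.4142 ≠ 0.0000, the equation fails at this point, so it cannot hold for every real x for which both sides are defined.
(x+1)² = x² + 2x + 1 ≠ x² + 1 unless x = 0.

Conclusion: No, this is NOT an identity.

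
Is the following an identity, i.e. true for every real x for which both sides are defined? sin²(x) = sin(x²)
No, this is NOT an identity.

Claim: sin²(x) = sin(x²).
Test a specific point where both sides are defined: x = π/4.
LHS = sin²(x) ≈ 0.5000
RHS = sin(x²) ≈ 0.5785
Since 0.5000 ≠ 0.5785, the equation fails at this point, so it cannot hold for every real x for which both sides are defined.
sin²(x) means (sin x)², squaring the output; sin(x²) squares the input. These are different functions.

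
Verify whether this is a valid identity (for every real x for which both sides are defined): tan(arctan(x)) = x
Yes, this is an identity.

Claim: tan(arctan(x)) = x.
Reasoning: For every real x, arctan(x) is by definition the angle in (-π/2, π/2) whose tangent equals x. Taking the tangent of that angle returns x.
So the two sides agree for every real x for which both sides are defined.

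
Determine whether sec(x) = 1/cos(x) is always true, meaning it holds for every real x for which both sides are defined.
Yes, this is an identity.

Claim: sec(x) = 1/cos(x).
Reasoning: sec(x) is by definition the reciprocal of cos(x), wherever cos(x) ≠ 0.
So the two sides agree for every real x for which both sides are defined.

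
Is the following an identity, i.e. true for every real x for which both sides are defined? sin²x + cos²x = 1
Yes, this is an identity.

Claim: sin²x + cos²x = 1.
Reasoning: The point (cos x, sin x) lies on the unit circle X² + Y² = 1, so cos²x + sin²x = 1 for every real x.
So the two sides agree for every real x for which both sides are defined.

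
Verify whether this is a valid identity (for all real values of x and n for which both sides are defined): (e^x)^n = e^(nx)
Claim: (e^x)^n = e^(nx).
Reasoning: e^x is a positive real number, and for a positive base B and real exponent n, B^n = e^(n·ln B). With B = e^x, ln B = x, so (e^x)^n = e^(n·x).
So the two sides agree for all real values of x and n for which both sides are defined.

Conclusion: Yes, this is an identity.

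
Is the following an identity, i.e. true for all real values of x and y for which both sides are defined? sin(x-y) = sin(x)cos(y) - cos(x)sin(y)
Yes, this is an identity.

Claim: sin(x-y) = sin(x)cos(y) - cos(x)sin(y).
Reasoning: Replace y by -y in sin(x+y) = sin(x)cos(y) + cos(x)sin(y) and use cos(-y) = cos(y), sin(-y) = -sin(y): sin(x-y) = sin(x)cos(y) - cos(x)sin(y).
So the two sides agree for all real values of x and y for which both sides are defined.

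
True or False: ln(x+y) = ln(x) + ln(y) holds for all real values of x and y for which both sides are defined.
Claim: ln(x+y) = ln(x) + ln(y).
Test a specific point where both sides are defined: x = 1/2, y = 1.
LHS = ln(x+y) ≈ 0.4055
RHS = ln(x) + ln(y) ≈ -0.6931
Since 0.4055 ≠ -0.6931, the equation fails at this point, so it cannot hold for all real values of x and y for which both sides are defined.
ln(x) + ln(y) = ln(xy), not ln(x+y).

Conclusion: False.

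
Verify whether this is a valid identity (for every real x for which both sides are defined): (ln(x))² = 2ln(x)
Claim: (ln(x))² = 2ln(x).
Test a specific point where both sides are defined: x = 5.
LHS = (ln(x))² ≈ 2.5903
RHS = 2ln(x) ≈ 3.2189
Since 2.5903 ≠ 3.2189, the equation fails at this point, so it cannot hold for every real x for which both sides are defined.
2ln(x) equals ln(x²), which is not the same as (ln x)².

Conclusion: No, this is NOT an identity.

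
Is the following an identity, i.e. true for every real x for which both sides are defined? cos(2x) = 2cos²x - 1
Yes, this is an identity.

Claim: cos(2x) = 2cos²x - 1.
Reasoning: cos(2x) = cos²x - sin²x. Replace sin²x by 1 - cos²x: cos²x - (1 - cos²x) = 2cos²x - 1.
So the two sides agree for every real x for which both sides are defined.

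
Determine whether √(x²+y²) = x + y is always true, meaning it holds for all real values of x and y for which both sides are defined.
Claim: √(x²+y²) = x + y.
Test a specific point where both sides are defined: x = 4, y = 3.
LHS = √(x²+y²) ≈ 5.0000
RHS = x + y ≈ 7.0000
Since 5.0000 ≠ 7.0000, the equation fails at this point, so it cannot hold for all real values of x and y for which both sides are defined.
(x+y)² = x² + 2xy + y², not x² + y², so the square root does not split this way.

Conclusion: No, this is NOT an identity.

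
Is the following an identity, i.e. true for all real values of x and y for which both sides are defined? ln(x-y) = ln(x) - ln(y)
Claim: ln(x-y) = ln(x) - ln(y).
Test a specific point where both sides are defined: x = 4, y = 3.
LHS = ln(x-y) ≈ 0.0000
RHS = ln(x) - ln(y) ≈ 0.2877
Since 0.0000 ≠ 0.2877, the equation fails at this point, so it cannot hold for all real values of x and y for which both sides are defined.
ln(x) - ln(y) = ln(x/y), not ln(x-y).

Conclusion: No, this is NOT an identity.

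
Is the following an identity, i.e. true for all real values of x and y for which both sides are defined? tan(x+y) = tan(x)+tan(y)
No, this is NOT an identity.

Claim: tan(x+y) = tan(x)+tan(y).
Test a specific point where both sides are defined: x = -π/6, y = π/4.
LHS = tan(x+y) ≈ 0.2679
RHS = tan(x)+tan(y) ≈ 0.4226
Since 0.2679 ≠ 0.4226, the equation fails at this point, so it cannot hold for all real values of x and y for which both sides are defined.
The correct formula is tan(x+y) = (tan(x) + tan(y))/(1 - tan(x)tan(y)).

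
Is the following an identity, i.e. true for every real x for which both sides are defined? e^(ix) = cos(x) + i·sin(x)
Claim: e^(ix) = cos(x) + i·sin(x).
Reasoning: Euler's formula. Expand e^(ix) = Σ (ix)^k / k!. Since i² = -1, the even-k terms are Σ (-1)^m x^(2m)/(2m)! = cos(x) and the odd-k terms are i · Σ (-1)^m x^(2m+1)/(2m+1)! = i·sin(x).
So the two sides agree for every real x for which both sides are defined.

Conclusion: Yes, this is an identity.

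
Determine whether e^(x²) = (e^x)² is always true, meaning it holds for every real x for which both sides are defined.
No, this is NOT an identity.

Claim: e^(x²) = (e^x)².
Test a specific point where both sides are defined: x = 1.
LHS = e^(x²) ≈ 2.7183
RHS = (e^x)² ≈ 7.3891
Since 2.7183 ≠ 7.3891, the equation fails at this point, so it cannot hold for every real x for which both sides are defined.
(e^x)² = e^(2x), and 2x ≠ x² in general.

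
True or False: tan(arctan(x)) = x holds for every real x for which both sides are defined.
True.

Claim: tan(arctan(x)) = x.
Reasoning: For every real x, arctan(x) is by definition the angle in (-π/2, π/2) whose tangent equals x. Taking the tangent of that angle returns x.
So the two sides agree for every real x for which both sides are defined.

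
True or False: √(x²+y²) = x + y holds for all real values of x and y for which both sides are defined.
Claim: √(x²+y²) = x + y.
Test a specific point where both sides are defined: x = 2, y = 5.
LHS = √(x²+y²) ≈ 5.3852
RHS = x + y ≈ 7.0000
Since 5.3852 ≠ 7.0000, the equation fails at this point, so it cannot hold for all real values of x and y for which both sides are defined.
(x+y)² = x² + 2xy + y², not x² + y², so the square root does not split this way.

Conclusion: False.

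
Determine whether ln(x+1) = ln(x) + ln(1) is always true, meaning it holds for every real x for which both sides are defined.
No, this is NOT an identity.

Claim: ln(x+1) = ln(x) + ln(1).
Test a specific point where both sides are defined: x = 1/2.
LHS = ln(x+1) ≈ 0.4055
RHS = ln(x) + ln(1) ≈ -0.6931
Since 0.4055 ≠ -0.6931, the equation fails at this point, so it cannot hold for every real x for which both sides are defined.
ln(1) = 0, so the right side is just ln(x), which differs from ln(x+1).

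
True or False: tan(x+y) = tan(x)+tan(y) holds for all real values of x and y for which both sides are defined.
Claim: tan(x+y) = tan(x)+tan(y).
Test a specific point where both sides are defined: x = 2π/3, y = 3π/4.
LHS = tan(x+y) ≈ 3.7321
RHS = tan(x)+tan(y) ≈ -2.7321
Since 3.7321 ≠ -2.7321, the equation fails at this point, so it cannot hold for all real values of x and y for which both sides are defined.
The correct formula is tan(x+y) = (tan(x) + tan(y))/(1 - tan(x)tan(y)).

Conclusion: False.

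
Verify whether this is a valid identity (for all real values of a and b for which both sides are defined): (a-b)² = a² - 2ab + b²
Yes, this is an identity.

Claim: (a-b)² = a² - 2ab + b².
Reasoning: Expand: (a-b)² = (a-b)(a-b) = a·a - a·b - b·a + b·b = a² - 2ab + b².
So the two sides agree for all real values of a and b for which both sides are defined.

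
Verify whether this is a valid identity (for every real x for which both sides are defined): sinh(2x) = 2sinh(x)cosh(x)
Yes, this is an identity.

Claim: sinh(2x) = 2sinh(x)cosh(x).
Reasoning: 2sinh(x)cosh(x) = 2 · (e^x - e^-x)/2 · (e^x + e^-x)/2 = (e^(2x) - e^(-2x))/2 = sinh(2x).
So the two sides agree for every real x for which both sides are defined.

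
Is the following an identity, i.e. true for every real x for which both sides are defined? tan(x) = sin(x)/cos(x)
Yes, this is an identity.

Claim: tan(x) = sin(x)/cos(x).
Reasoning: For an angle x whose terminal point on the unit circle is (cos x, sin x), tan(x) is defined as the ratio (second coordinate)/(first coordinate) = sin(x)/cos(x), wherever cos(x) ≠ 0.
So the two sides agree for every real x for which both sides are defined.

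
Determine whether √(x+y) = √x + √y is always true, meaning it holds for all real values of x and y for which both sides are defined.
Claim: √(x+y) = √x + √y.
Test a specific point where both sides are defined: x = 3, y = 3/2.
LHS = √(x+y) ≈ 2.1213
RHS = √x + √y ≈ 2.9568
Since 2.1213 ≠ 2.9568, the equation fails at this point, so it cannot hold for all real values of x and y for which both sides are defined.
Squaring the right side gives x + 2√(xy) + y, not x + y.

Conclusion: No, this is NOT an identity.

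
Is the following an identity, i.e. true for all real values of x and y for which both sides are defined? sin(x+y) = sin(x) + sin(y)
No, this is NOT an identity.

Claim: sin(x+y) = sin(x) + sin(y).
Test a specific point where both sides are defined: x = π/3, y = π/6.
LHS = sin(x+y) ≈ 1.0000
RHS = sin(x) + sin(y) ≈ 1.3660
Since 1.0000 ≠ 1.3660, the equation fails at this point, so it cannot hold for all real values of x and y for which both sides are defined.
The correct expansion is sin(x+y) = sin(x)cos(y) + cos(x)sin(y); sine is not additive.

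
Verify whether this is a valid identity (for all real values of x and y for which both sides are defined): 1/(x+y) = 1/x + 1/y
Claim: 1/(x+y) = 1/x + 1/y.
Test a specific point where both sides are defined: x = 5, y = 1.
LHS = 1/(x+y) ≈ 0.1667
RHS = 1/x + 1/y ≈ 1.2000
Since 0.1667 ≠ 1.2000, the equation fails at this point, so it cannot hold for all real values of x and y for which both sides are defined.
1/x + 1/y = (x+y)/(xy), which is not 1/(x+y).

Conclusion: No, this is NOT an identity.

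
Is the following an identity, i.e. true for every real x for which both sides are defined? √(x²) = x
No, this is NOT an identity.

Claim: √(x²) = x.
Test a specific point where both sides are defined: x = -3.
LHS = √(x²) ≈ 3.0000
RHS = x ≈ -3.0000
Since 3.0000 ≠ -3.0000, the equation fails at this point, so it cannot hold for every real x for which both sides are defined.
√(x²) = |x|, which differs from x whenever x < 0 (both sides are defined for every real x).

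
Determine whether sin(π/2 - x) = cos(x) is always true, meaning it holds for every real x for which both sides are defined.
Yes, this is an identity.

Claim: sin(π/2 - x) = cos(x).
Reasoning: Use sin(u - v) = sin(u)cos(v) - cos(u)sin(v) with u = π/2, v = x: sin(π/2)cos(x) - cos(π/2)sin(x) = 1·cos(x) - 0·sin(x) = cos(x).
So the two sides agree for every real x for which both sides are defined.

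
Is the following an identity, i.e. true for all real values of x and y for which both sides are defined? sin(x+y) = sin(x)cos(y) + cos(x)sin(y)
Yes, this is an identity.

Claim: sin(x+y) = sin(x)cos(y) + cos(x)sin(y).
Reasoning: By Euler's formula e^(i(x+y)) = e^(ix)·e^(iy) = (cos x + i·sin x)(cos y + i·sin y). The imaginary part of the left side is sin(x+y); the imaginary part of the product is sin(x)cos(y) + cos(x)sin(y).
So the two sides agree for all real values of x and y for which both sides are defined.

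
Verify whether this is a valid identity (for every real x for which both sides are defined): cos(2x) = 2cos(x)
No, this is NOT an identity.

Claim: cos(2x) = 2cos(x).
Test a specific point where both sides are defined: x = 2π/3.
LHS = cos(2x) ≈ -0.5000
RHS = 2cos(x) ≈ -1.0000
Since -0.5000 ≠ -1.0000, the equation fails at this point, so it cannot hold for every real x for which both sides are defined.
The correct double-angle formula is cos(2x) = cos²x - sin²x.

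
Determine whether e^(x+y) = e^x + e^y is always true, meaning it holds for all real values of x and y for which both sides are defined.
No, this is NOT an identity.

Claim: e^(x+y) = e^x + e^y.
Test a specific point where both sides are defined: x = 1/2, y = 3/2.
LHS = e^(x+y) ≈ 7.3891
RHS = e^x + e^y ≈ 6.1304
Since 7.3891 ≠ 6.1304, the equation fails at this point, so it cannot hold for all real values of x and y for which both sides are defined.
The correct rule is e^(x+y) = e^x · e^y (a product, not a sum).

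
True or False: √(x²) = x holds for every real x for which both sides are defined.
Claim: √(x²) = x.
Test a specific point where both sides are defined: x = -1.
LHS = √(x²) ≈ 1.0000
RHS = x ≈ -1.0000
Since 1.0000 ≠ -1.0000, the equation fails at this point, so it cannot hold for every real x for which both sides are defined.
√(x²) = |x|, which differs from x whenever x < 0 (both sides are defined for every real x).

Conclusion: False.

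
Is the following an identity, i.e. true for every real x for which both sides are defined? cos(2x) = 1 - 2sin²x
Yes, this is an identity.

Claim: cos(2x) = 1 - 2sin²x.
Reasoning: cos(2x) = cos²x - sin²x. Replace cos²x by 1 - sin²x: (1 - sin²x) - sin²x = 1 - 2sin²x.
So the two sides agree for every real x for which both sides are defined.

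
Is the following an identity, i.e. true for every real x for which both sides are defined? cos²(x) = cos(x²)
Claim: cos²(x) = cos(x²).
Test a specific point where both sides are defined: x = -π/3.
LHS = cos²(x) ≈ 0.2500
RHS = cos(x²) ≈ 0.4566
Since 0.2500 ≠ 0.4566, the equation fails at this point, so it cannot hold for every real x for which both sides are defined.
cos²(x) means (cos x)², squaring the output; cos(x²) squares the input. These are different functions.

Conclusion: No, this is NOT an identity.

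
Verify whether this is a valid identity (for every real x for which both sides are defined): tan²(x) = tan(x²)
No, this is NOT an identity.

Claim: tan²(x) = tan(x²).
Test a specific point where both sides are defined: x = -π/3.
LHS = tan²(x) ≈ 3.0000
RHS = tan(x²) ≈ 1.9485
Since 3.0000 ≠ 1.9485, the equation fails at this point, so it cannot hold for every real x for which both sides are defined.
tan²(x) means (tan x)², squaring the output; tan(x²) squares the input. These are different functions.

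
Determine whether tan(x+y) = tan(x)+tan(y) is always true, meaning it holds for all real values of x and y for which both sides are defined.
Claim: tan(x+y) = tan(x)+tan(y).
Test a specific point where both sides are defined: x = -π/4, y = π/6.
LHS = tan(x+y) ≈ -0.2679
RHS = tan(x)+tan(y) ≈ -0.4226
Since -0.2679 ≠ -0.4226, the equation fails at this point, so it cannot hold for all real values of x and y for which both sides are defined.
The correct formula is tan(x+y) = (tan(x) + tan(y))/(1 - tan(x)tan(y)).

Conclusion: No, this is NOT an identity.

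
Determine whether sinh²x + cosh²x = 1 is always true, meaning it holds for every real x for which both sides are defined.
No, this is NOT an identity.

Claim: sinh²x + cosh²x = 1.
Test a specific point where both sides are defined: x = 4.
LHS = sinh²x + cosh²x ≈ 1490.4792
RHS = 1 ≈ 1.0000
Since 1490.4792 ≠ 1.0000, the equation fails at this point, so it cannot hold for every real x for which both sides are defined.
The correct hyperbolic identity is cosh²x - sinh²x = 1 (a difference); the sum sinh²x + cosh²x equals cosh(2x).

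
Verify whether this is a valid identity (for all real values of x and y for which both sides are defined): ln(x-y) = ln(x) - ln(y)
No, this is NOT an identity.

Claim: ln(x-y) = ln(x) - ln(y).
Test a specific point where both sides are defined: x = 5, y = 2.
LHS = ln(x-y) ≈ 1.0986
RHS = ln(x) - ln(y) ≈ 0.9163
Since 1.0986 ≠ 0.9163, the equation fails at this point, so it cannot hold for all real values of x and y for which both sides are defined.
ln(x) - ln(y) = ln(x/y), not ln(x-y).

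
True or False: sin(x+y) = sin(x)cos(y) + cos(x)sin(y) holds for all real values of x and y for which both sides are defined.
True.

Claim: sin(x+y) = sin(x)cos(y) + cos(x)sin(y).
Reasoning: By Euler's formula e^(i(x+y)) = e^(ix)·e^(iy) = (cos x + i·sin x)(cos y + i·sin y). The imaginary part of the left side is sin(x+y); the imaginary part of the product is sin(x)cos(y) + cos(x)sin(y).
So the two sides agree for all real values of x and y for which both sides are defined.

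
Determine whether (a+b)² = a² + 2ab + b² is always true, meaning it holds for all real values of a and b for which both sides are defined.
Yes, this is an identity.

Claim: (a+b)² = a² + 2ab + b².
Reasoning: Expand: (a+b)² = (a+b)(a+b) = a·a + a·b + b·a + b·b = a² + 2ab + b².
So the two sides agree for all real values of a and b for which both sides are defined.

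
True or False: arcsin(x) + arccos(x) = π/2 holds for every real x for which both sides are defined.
True.

Claim: arcsin(x) + arccos(x) = π/2.
Reasoning: Both sides are defined for -1 ≤ x ≤ 1. Let θ = arcsin(x), so sin θ = x and θ ∈ [-π/2, π/2]. Then cos(π/2 - θ) = sin θ = x and π/2 - θ ∈ [0, π], which is exactly the range of arccos, so arccos(x) = π/2 - θ. Adding: arcsin(x) + arccos(x) = θ + (π/2 - θ) = π/2.
So the two sides agree for every real x for which both sides are defined.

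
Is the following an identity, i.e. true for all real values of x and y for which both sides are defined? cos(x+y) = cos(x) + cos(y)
Claim: cos(x+y) = cos(x) + cos(y).
Test a specific point where both sides are defined: x = 2π/3, y = -π/3.
LHS = cos(x+y) ≈ 0.5000
RHS = cos(x) + cos(y) ≈ 0.0000
Since 0.5000 ≠ 0.0000, the equation fails at this point, so it cannot hold for all real values of x and y for which both sides are defined.
The correct expansion is cos(x+y) = cos(x)cos(y) - sin(x)sin(y); cosine is not additive.

Conclusion: No, this is NOT an identity.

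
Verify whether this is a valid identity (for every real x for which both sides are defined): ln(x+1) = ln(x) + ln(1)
Claim: ln(x+1) = ln(x) + ln(1).
Test a specific point where both sides are defined: x = 1/2.
LHS = ln(x+1) ≈ 0.4055
RHS = ln(x) + ln(1) ≈ -0.6931
Since 0.4055 ≠ -0.6931, the equation fails at this point, so it cannot hold for every real x for which both sides are defined.
ln(1) = 0, so the right side is just ln(x), which differs from ln(x+1).

Conclusion: No, this is NOT an identity.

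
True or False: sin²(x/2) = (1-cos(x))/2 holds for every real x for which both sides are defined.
Claim: sin²(x/2) = (1-cos(x))/2.
Reasoning: Use cos(2θ) = 1 - 2sin²θ with θ = x/2: cos(x) = 1 - 2sin²(x/2). Solving for sin²(x/2) gives (1 - cos(x))/2.
So the two sides agree for every real x for which both sides are defined.

Conclusion: True.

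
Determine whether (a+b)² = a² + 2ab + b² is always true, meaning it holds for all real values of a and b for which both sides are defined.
Yes, this is an identity.

Claim: (a+b)² = a² + 2ab + b².
Reasoning: Expand: (a+b)² = (a+b)(a+b) = a·a + a·b + b·a + b·b = a² + 2ab + b².
So the two sides agree for all real values of a and b for which both sides are defined.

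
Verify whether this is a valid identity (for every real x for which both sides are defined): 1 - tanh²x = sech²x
Yes, this is an identity.

Claim: 1 - tanh²x = sech²x.
Reasoning: Divide cosh²x - sinh²x = 1 through by cosh²x (never zero): 1 - tanh²x = 1/cosh²x = sech²x.
So the two sides agree for every real x for which both sides are defined.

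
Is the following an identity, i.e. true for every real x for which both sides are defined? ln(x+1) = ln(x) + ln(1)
Claim: ln(x+1) = ln(x) + ln(1).
Test a specific point where both sides are defined: x = 1/2.
LHS = ln(x+1) ≈ 0.4055
RHS = ln(x) + ln(1) ≈ -0.6931
Since 0.4055 ≠ -0.6931, the equation fails at this point, so it cannot hold for every real x for which both sides are defined.
ln(1) = 0, so the right side is just ln(x), which differs from ln(x+1).

Conclusion: No, this is NOT an identity.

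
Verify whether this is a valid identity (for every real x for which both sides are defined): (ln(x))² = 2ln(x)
Claim: (ln(x))² = 2ln(x).
Test a specific point where both sides are defined: x = 2.
LHS = (ln(x))² ≈ 0.4805
RHS = 2ln(x) ≈ 1.3863
Since 0.4805 ≠ 1.3863, the equation fails at this point, so it cannot hold for every real x for which both sides are defined.
2ln(x) equals ln(x²), which is not the same as (ln x)².

Conclusion: No, this is NOT an identity.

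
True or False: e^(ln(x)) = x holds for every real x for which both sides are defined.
True.

Claim: e^(ln(x)) = x.
Reasoning: For x > 0, ln(x) is by definition the exponent p such that e^p = x. Raising e to that exponent therefore returns x: e^(ln x) = x.
So the two sides agree for every real x for which both sides are defined.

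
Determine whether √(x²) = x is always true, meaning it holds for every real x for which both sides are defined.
Claim: √(x²) = x.
Test a specific point where both sides are defined: x = -2.
LHS = √(x²) ≈ 2.0000
RHS = x ≈ -2.0000
Since 2.0000 ≠ -2.0000, the equation fails at this point, so it cannot hold for every real x for which both sides are defined.
√(x²) = |x|, which differs from x whenever x < 0 (both sides are defined for every real x).

Conclusion: No, this is NOT an identity.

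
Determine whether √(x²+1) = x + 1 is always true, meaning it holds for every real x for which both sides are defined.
Claim: √(x²+1) = x + 1.
Test a specific point where both sides are defined: x = 5.
LHS = √(x²+1) ≈ 5.0990
RHS = x + 1 ≈ 6.0000
Since 5.0990 ≠ 6.0000, the equation fails at this point, so it cannot hold for every real x for which both sides are defined.
(x+1)² = x² + 2x + 1 ≠ x² + 1 unless x = 0.

Conclusion: No, this is NOT an identity.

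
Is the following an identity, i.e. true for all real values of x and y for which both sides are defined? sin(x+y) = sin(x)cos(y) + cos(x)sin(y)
Yes, this is an identity.

Claim: sin(x+y) = sin(x)cos(y) + cos(x)sin(y).
Reasoning: By Euler's formula e^(i(x+y)) = e^(ix)·e^(iy) = (cos x + i·sin x)(cos y + i·sin y). The imaginary part of the left side is sin(x+y); the imaginary part of the product is sin(x)cos(y) + cos(x)sin(y).
So the two sides agree for all real values of x and y for which both sides are defined.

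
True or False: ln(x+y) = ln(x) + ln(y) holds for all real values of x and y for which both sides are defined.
Claim: ln(x+y) = ln(x) + ln(y).
Test a specific point where both sides are defined: x = 1, y = 2.
LHS = ln(x+y) ≈ 1.0986
RHS = ln(x) + ln(y) ≈ 0.6931
Since 1.0986 ≠ 0.6931, the equation fails at this point, so it cannot hold for all real values of x and y for which both sides are defined.
ln(x) + ln(y) = ln(xy), not ln(x+y).

Conclusion: False.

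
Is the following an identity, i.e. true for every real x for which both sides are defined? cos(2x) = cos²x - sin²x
Claim: cos(2x) = cos²x - sin²x.
Reasoning: Put y = x in the addition formula cos(x+y) = cos(x)cos(y) - sin(x)sin(y): cos(2x) = cos²x - sin²x.
So the two sides agree for every real x for which both sides are defined.

Conclusion: Yes, this is an identity.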